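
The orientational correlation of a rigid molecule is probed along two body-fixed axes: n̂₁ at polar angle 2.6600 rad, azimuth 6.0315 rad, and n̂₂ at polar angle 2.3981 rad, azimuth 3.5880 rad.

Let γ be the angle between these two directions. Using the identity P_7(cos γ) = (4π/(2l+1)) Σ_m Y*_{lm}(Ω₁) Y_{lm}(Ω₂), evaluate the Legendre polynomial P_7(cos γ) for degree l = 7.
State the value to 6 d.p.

Summing Y*_{l m}(θ₁,φ₁)·Y_{l m}(θ₂,φ₂) over m ∈ [−7, 7]; prefactor 4π/(2·7+1) = 0.837758:
  term(m=-7) = -0.000013-0.000073i   from Y*(Ω₁)=-0.000434-0.002246i, Y(Ω₂)=+0.032542+0.000545i
  term(m=-6) = -0.001085+0.001878i   from Y*(Ω₁)=-0.000993+0.016345i, Y(Ω₂)=+0.118486+0.059169i
  term(m=-5) = +0.021336-0.007761i   from Y*(Ω₁)=+0.022145-0.068572i, Y(Ω₂)=+0.193489+0.248670i
  term(m=-4) = -0.093014-0.033871i   from Y*(Ω₁)=-0.115411+0.182435i, Y(Ω₂)=+0.097755+0.448005i
  term(m=-3) = +0.068490+0.118661i   from Y*(Ω₁)=+0.315309-0.296733i, Y(Ω₂)=-0.072625+0.307987i
  term(m=-2) = -0.012011+0.068086i   from Y*(Ω₁)=-0.438378+0.241409i, Y(Ω₂)=+0.086650-0.107596i
  term(m=-1) = +0.030950-0.025968i   from Y*(Ω₁)=+0.101298-0.026048i, Y(Ω₂)=+0.348416-0.166763i
  term(m=+0) = -0.010243+0.000000i   from Y*(Ω₁)=+0.437949-0.000000i, Y(Ω₂)=-0.023389+0.000000i
  term(m=+1) = +0.030950+0.025968i   from Y*(Ω₁)=-0.101298-0.026048i, Y(Ω₂)=-0.348416-0.166763i
  term(m=+2) = -0.012011-0.068086i   from Y*(Ω₁)=-0.438378-0.241409i, Y(Ω₂)=+0.086650+0.107596i
  term(m=+3) = +0.068490-0.118661i   from Y*(Ω₁)=-0.315309-0.296733i, Y(Ω₂)=+0.072625+0.307987i
  term(m=+4) = -0.093014+0.033871i   from Y*(Ω₁)=-0.115411-0.182435i, Y(Ω₂)=+0.097755-0.448005i
  term(m=+5) = +0.021336+0.007761i   from Y*(Ω₁)=-0.022145-0.068572i, Y(Ω₂)=-0.193489+0.248670i
  term(m=+6) = -0.001085-0.001878i   from Y*(Ω₁)=-0.000993-0.016345i, Y(Ω₂)=+0.118486-0.059169i
  term(m=+7) = -0.000013+0.000073i   from Y*(Ω₁)=+0.000434-0.002246i, Y(Ω₂)=-0.032542+0.000545i
Σ over m = +0.019067-0.000000i; ×(4π/15) → +0.015973-0.000000i. Real part: 0.015973

0.015973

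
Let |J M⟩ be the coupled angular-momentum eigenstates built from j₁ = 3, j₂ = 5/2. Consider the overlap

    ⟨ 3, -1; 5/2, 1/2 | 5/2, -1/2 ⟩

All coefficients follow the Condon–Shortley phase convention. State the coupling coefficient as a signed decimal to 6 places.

+√(8/35) = +0.478091

j₁+j₂−J=3  J+j₁−j₂=3  J−j₁+j₂=2  j₁+j₂+J+1=9
(j₁±m₁, j₂±m₂, J±M) = (2,4,3,2,2,3)
P² = 288/35
sum k=1..3:
  [1] −1/24 = -1/24
  [2] +1/4 = 1/4
  [3] −1/24 = -1/24
S = 1/6
C² = P²·S² = 8/35 ; C = +0.478091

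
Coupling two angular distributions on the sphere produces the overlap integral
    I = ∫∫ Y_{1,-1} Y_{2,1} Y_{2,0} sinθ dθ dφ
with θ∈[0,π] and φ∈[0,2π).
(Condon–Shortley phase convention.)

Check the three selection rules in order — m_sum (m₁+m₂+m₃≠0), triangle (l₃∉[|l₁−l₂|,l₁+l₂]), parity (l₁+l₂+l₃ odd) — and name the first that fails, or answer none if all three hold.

Σmᵢ = 0  ✓
l₃∈[|l₁−l₂|,l₁+l₂]=[1,3], have l₃=2  ✓
Σlᵢ = 5 ⇒ odd  ✗

parity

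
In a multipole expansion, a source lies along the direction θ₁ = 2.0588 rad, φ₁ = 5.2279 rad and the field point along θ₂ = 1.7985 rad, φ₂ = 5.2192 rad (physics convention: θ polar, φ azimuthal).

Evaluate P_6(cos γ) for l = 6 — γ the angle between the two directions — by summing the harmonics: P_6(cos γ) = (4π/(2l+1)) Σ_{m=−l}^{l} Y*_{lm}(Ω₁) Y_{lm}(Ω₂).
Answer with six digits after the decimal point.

0.403472

Term-by-term m-sum for l=6 (normalisation 4π/13 = 0.966644):
  [-6]  conj(Y_{6,-6})(Ω₁) = (0.229126, -0.011127) ; Y_{6,-6}(Ω₂) = (0.410838, 0.041523) ; Δ = (0.094596, 0.004942)
  [-5]  conj(Y_{6,-5})(Ω₁) = (-0.225507, -0.356483) ; Y_{6,-5}(Ω₂) = (-0.189215, 0.272151) ; Δ = (0.139686, 0.006080)
  [-4]  conj(Y_{6,-4})(Ω₁) = (-0.145276, 0.271548) ; Y_{6,-4}(Ω₂) = (0.062242, 0.126758) ; Δ = (-0.043463, -0.001513)
  [-3]  conj(Y_{6,-3})(Ω₁) = (-0.122417, 0.002971) ; Y_{6,-3}(Ω₂) = (-0.331223, -0.016696) ; Δ = (0.040597, 0.001060)
  [-2]  conj(Y_{6,-2})(Ω₁) = (0.177893, 0.296923) ; Y_{6,-2}(Ω₂) = (-0.027530, 0.044188) ; Δ = (-0.018018, -0.000314)
  [-1]  conj(Y_{6,-1})(Ω₁) = (0.000018, -0.000032) ; Y_{6,-1}(Ω₂) = (-0.156420, -0.281746) ; Δ = (-0.000012, -0.000000)
  [+0]  conj(Y_{6,0})(Ω₁) = (0.337787, -0.000000) ; Y_{6,0}(Ω₂) = (-0.027763, 0.000000) ; Δ = (-0.009378, 0.000000)
  [+1]  conj(Y_{6,1})(Ω₁) = (-0.000018, -0.000032) ; Y_{6,1}(Ω₂) = (0.156420, -0.281746) ; Δ = (-0.000012, 0.000000)
  [+2]  conj(Y_{6,2})(Ω₁) = (0.177893, -0.296923) ; Y_{6,2}(Ω₂) = (-0.027530, -0.044188) ; Δ = (-0.018018, 0.000314)
  [+3]  conj(Y_{6,3})(Ω₁) = (0.122417, 0.002971) ; Y_{6,3}(Ω₂) = (0.331223, -0.016696) ; Δ = (0.040597, -0.001060)
  [+4]  conj(Y_{6,4})(Ω₁) = (-0.145276, -0.271548) ; Y_{6,4}(Ω₂) = (0.062242, -0.126758) ; Δ = (-0.043463, 0.001513)
  [+5]  conj(Y_{6,5})(Ω₁) = (0.225507, -0.356483) ; Y_{6,5}(Ω₂) = (0.189215, 0.272151) ; Δ = (0.139686, -0.006080)
  [+6]  conj(Y_{6,6})(Ω₁) = (0.229126, 0.011127) ; Y_{6,6}(Ω₂) = (0.410838, -0.041523) ; Δ = (0.094596, -0.004942)
Accumulated sum (0.417394, 0.000000); after 4π/(2l+1) scaling, (0.403472, 0.000000) ⇒ P_6 = 0.403472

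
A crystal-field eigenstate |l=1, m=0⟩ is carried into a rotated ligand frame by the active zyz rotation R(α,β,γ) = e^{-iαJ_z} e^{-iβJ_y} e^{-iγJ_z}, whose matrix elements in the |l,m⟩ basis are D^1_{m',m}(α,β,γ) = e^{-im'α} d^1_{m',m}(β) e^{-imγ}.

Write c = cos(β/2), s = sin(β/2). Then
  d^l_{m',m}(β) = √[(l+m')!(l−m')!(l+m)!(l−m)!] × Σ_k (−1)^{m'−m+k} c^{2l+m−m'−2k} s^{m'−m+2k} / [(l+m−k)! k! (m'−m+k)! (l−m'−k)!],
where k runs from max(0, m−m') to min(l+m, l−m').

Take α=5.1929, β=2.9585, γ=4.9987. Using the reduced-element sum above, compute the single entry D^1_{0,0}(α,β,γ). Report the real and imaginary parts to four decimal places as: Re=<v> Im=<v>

D^1_{0,0}(5.1929,2.9585,4.9987) = e^{-i·0·5.1929}·d^1_{0,0}(2.9585)·e^{-i·0·4.9987}. Compute d first:
Half-angle: c=0.091419, s=0.995813. N=√(1·1·1·1)=1.000000
The bounds max(0,m−m')=0 and min(l+m,l−m')=1 give 2 terms
  k=0: (−1)^0·1.0000/(1)·0.0914^2·0.9958^0 = +0.008357
  k=1: (−1)^1·1.0000/(1)·0.0914^0·0.9958^2 = -0.991643
d^1_{0,0}(2.9585) = +0.008357 -0.991643 = -0.983285
Phases: e^{-i·(0)·5.1929}=+1.000000+0.000000i, e^{-i·(0)·4.9987}=+1.000000+0.000000i ⇒ D=-0.983285+0.000000i

Re=-0.9833 Im=0.0000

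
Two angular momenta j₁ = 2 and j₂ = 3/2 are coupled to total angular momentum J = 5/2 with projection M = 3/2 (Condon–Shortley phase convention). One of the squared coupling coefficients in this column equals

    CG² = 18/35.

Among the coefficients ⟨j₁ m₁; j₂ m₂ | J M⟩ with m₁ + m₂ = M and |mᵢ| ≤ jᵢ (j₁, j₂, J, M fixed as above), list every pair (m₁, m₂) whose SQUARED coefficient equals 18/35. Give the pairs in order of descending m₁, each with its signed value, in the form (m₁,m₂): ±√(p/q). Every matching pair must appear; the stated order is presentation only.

Admissible pairs with m₁+m₂ = M = 3/2: (0,3/2), (1,1/2), (2,-1/2)
  (m₁,m₂)=(2,-1/2): CG² = 16/35, CG = +√(16/35)
  (m₁,m₂)=(1,1/2): CG² = 1/35, CG = +√(1/35)
  (m₁,m₂)=(0,3/2): CG² = 18/35, CG = −√(18/35)   ← matches the target
Pairs with CG² = 18/35: (0,3/2): −√(18/35)

(0,3/2): −√(18/35)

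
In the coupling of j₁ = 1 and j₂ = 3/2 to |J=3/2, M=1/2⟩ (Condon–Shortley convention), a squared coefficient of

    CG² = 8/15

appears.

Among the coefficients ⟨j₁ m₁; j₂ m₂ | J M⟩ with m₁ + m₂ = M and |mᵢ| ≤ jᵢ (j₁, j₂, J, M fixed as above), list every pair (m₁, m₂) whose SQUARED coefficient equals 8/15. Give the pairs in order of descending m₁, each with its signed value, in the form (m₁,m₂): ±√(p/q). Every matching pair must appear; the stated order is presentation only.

Admissible pairs with m₁+m₂ = M = 1/2: (-1,3/2), (0,1/2), (1,-1/2)
  (m₁,m₂)=(1,-1/2): CG² = 8/15, CG = +√(8/15)   ← matches the target
  (m₁,m₂)=(0,1/2): CG² = 1/15, CG = −√(1/15)
  (m₁,m₂)=(-1,3/2): CG² = 2/5, CG = −√(2/5)
Pairs with CG² = 8/15: (1,-1/2): +√(8/15)

(1,-1/2): +√(8/15)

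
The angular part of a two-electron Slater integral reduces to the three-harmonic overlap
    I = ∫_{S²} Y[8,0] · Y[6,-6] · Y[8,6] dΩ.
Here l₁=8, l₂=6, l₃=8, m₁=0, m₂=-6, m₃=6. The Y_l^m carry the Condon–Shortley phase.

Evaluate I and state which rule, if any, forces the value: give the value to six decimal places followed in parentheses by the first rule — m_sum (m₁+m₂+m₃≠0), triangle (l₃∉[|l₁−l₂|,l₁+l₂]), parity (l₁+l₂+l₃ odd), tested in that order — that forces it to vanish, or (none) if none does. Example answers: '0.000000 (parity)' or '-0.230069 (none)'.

Rules hold: Σm=0, L=22 even, 2≤8≤14.
N = 17·13·17 = 3757
Δ = 6!·10!·6!/23! = 1/13742520792
Racah Σ t=0..6: t=0:+1/41803776000 t=1:−1/435456000 t=2:+1/39813120 t=3:−1/18662400 t=4:+1/39813120 t=5:−1/435456000 t=6:+1/41803776000 = -11/1393459200
⇒ 3j(8 6 8; 0 0 0)² = 600/96577, sgn -1
Racah Σ t=0..0: t=0:+1/41803776000 = 1/41803776000
⇒ 3j(8 6 8; 0 -6 6)² = 42/7429, sgn +1
4πI² = N·(3j₀)²·(3jₘ)² = 25200/190969
I = -1·√(0.131959/4π) = -0.10247405
No selection rule forces the value: the integral is nonzero (none).

-0.102474 (none)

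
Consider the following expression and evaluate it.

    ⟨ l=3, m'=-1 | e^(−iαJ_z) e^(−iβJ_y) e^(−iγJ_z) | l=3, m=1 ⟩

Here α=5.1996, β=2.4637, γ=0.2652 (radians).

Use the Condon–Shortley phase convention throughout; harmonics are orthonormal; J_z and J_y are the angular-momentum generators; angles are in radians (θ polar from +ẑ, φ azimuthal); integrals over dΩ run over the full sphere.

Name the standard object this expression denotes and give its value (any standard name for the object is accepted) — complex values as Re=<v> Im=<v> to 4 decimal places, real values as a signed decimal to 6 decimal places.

This is a Wigner D-matrix element — the rotation-matrix element ⟨l m'| R(α,β,γ) |l m⟩ in the angular-momentum basis.
D^3_{-1,1}(5.1996,2.4637,0.2652) = e^{-i·-1·5.1996}·d^3_{-1,1}(2.4637)·e^{-i·1·0.2652}. Compute d first:
With c≡cos(β/2)=0.332494 and s≡sin(β/2)=0.943106, N=[2·24·24·2]^{1/2}=48.000000
Admissible k: 2..4 (factorial args all ≥0)
  k=2: (−1)^0·48.0000/(8)·0.3325^4·0.9431^2 = +0.065224
  k=3: (−1)^1·48.0000/(6)·0.3325^2·0.9431^4 = -0.699677
  k=4: (−1)^2·48.0000/(48)·0.3325^0·0.9431^6 = +0.703658
d^3_{-1,1}(2.4637) = +0.065224 -0.699677 +0.703658 = +0.069205
Phases: e^{-i·(-1)·5.1996}=+0.468163-0.883642i, e^{-i·(1)·0.2652}=+0.965040-0.262102i ⇒ D=+0.015238-0.067506i

Wigner D-matrix element, Re=0.0152 Im=-0.0675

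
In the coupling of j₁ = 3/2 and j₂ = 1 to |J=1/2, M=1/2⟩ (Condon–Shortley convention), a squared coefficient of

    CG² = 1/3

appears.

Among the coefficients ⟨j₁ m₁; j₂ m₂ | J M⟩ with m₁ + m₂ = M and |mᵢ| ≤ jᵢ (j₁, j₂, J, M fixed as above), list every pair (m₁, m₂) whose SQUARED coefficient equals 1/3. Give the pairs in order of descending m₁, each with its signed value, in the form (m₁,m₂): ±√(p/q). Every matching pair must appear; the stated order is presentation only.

(1/2,0): −√(1/3)

Admissible pairs with m₁+m₂ = M = 1/2: (-1/2,1), (1/2,0), (3/2,-1)
  (m₁,m₂)=(3/2,-1): CG² = 1/2, CG = +√(1/2)
  (m₁,m₂)=(1/2,0): CG² = 1/3, CG = −√(1/3)   ← matches the target
  (m₁,m₂)=(-1/2,1): CG² = 1/6, CG = +√(1/6)
Pairs with CG² = 1/3: (1/2,0): −√(1/3)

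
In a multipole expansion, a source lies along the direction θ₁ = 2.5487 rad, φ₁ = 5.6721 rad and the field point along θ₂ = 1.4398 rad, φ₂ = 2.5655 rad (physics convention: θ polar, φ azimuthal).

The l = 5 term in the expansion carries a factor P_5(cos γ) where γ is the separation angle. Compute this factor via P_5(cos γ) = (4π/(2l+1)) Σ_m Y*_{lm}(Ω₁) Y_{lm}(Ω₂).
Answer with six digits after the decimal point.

0.295959

Term-by-term m-sum for l=5 (normalisation 4π/11 = 1.142397):
  m=-5: (-0.025186, -0.002176) × (0.429515, -0.114780) = (-0.011068, 0.001956)  (running Σ = (-0.011068, 0.001956))
  m=-4: (0.090960, 0.076188) × (-0.124016, 0.137586) = (-0.021763, 0.003066)  (running Σ = (-0.032831, 0.005023))
  m=-3: (-0.081269, -0.302501) × (-0.044753, 0.281828) = (0.088890, -0.009366)  (running Σ = (0.056059, -0.004343))
  m=-2: (-0.159403, 0.438556) × (-0.083924, -0.188632) = (0.096104, -0.006737)  (running Σ = (0.152163, -0.011080))
  m=-1: (0.191282, -0.134000) × (-0.204306, -0.132717) = (-0.056864, 0.001991)  (running Σ = (0.095299, -0.009089))
  m=0: (0.324230, -0.000000) × (0.211179, 0.000000) = (0.068471, 0.000000)  (running Σ = (0.163770, -0.009089))
  m=1: (-0.191282, -0.134000) × (0.204306, -0.132717) = (-0.056864, -0.001991)  (running Σ = (0.106906, -0.011080))
  m=2: (-0.159403, -0.438556) × (-0.083924, 0.188632) = (0.096104, 0.006737)  (running Σ = (0.203009, -0.004343))
  m=3: (0.081269, -0.302501) × (0.044753, 0.281828) = (0.088890, 0.009366)  (running Σ = (0.291899, 0.005023))
  m=4: (0.090960, -0.076188) × (-0.124016, -0.137586) = (-0.021763, -0.003066)  (running Σ = (0.270136, 0.001956))
  m=5: (0.025186, -0.002176) × (-0.429515, -0.114780) = (-0.011068, -0.001956)  (running Σ = (0.259069, 0.000000))
Σ over m = (0.259069, 0.000000); ×(4π/11) → (0.295959, 0.000000). Real part: 0.295959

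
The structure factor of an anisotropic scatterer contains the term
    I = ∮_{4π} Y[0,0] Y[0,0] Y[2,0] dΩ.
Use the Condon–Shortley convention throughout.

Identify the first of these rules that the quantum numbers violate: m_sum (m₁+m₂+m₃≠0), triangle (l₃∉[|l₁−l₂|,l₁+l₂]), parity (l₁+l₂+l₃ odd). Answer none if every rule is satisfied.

triangle

azimuthal sum: 0 + 0 + 0 = 0  ✓
l₃ must lie in [0,0]; have l₃=2  ✗
L = 0 + 0 + 2 = 2 (even)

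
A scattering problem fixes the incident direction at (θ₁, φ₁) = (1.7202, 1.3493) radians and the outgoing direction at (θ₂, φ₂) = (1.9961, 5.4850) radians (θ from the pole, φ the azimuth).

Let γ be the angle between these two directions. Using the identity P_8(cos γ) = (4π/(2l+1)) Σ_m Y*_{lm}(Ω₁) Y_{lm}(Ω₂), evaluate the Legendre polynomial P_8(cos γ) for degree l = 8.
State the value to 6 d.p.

Term-by-term m-sum for l=8 (normalisation 4π/17 = 0.739198):
  term(m=-8) = (-0.011366, -0.114579)   from Y*(Ω₁)=(-0.094164, -0.461742), Y(Ω₂)=(0.243058, 0.024951)
  term(m=-7) = (-0.098017, 0.078547)   from Y*(Ω₁)=(0.283679, 0.005766), Y(Ω₂)=(-0.339754, 0.283791)
  term(m=-6) = (-0.074554, -0.024586)   from Y*(Ω₁)=(0.056271, -0.228145), Y(Ω₂)=(0.025607, -0.333102)
  term(m=-5) = (-0.007322, -0.027730)   from Y*(Ω₁)=(0.273110, 0.136442), Y(Ω₂)=(-0.062047, -0.070535)
  term(m=-4) = (0.035561, -0.039263)   from Y*(Ω₁)=(0.093269, -0.114209), Y(Ω₂)=(0.358785, 0.018367)
  term(m=-3) = (-0.024444, -0.003926)   from Y*(Ω₁)=(0.189399, 0.241789), Y(Ω₂)=(-0.059141, 0.054769)
  term(m=-2) = (0.013618, 0.030707)   from Y*(Ω₁)=(0.096172, -0.045628), Y(Ω₂)=(-0.008070, 0.315468)
  term(m=-1) = (0.024452, -0.037593)   from Y*(Ω₁)=(0.067202, 0.298421), Y(Ω₂)=(-0.102332, -0.104983)
  term(m=+0) = (-0.027809, 0.000000)   from Y*(Ω₁)=(0.094106, -0.000000), Y(Ω₂)=(-0.295505, 0.000000)
  term(m=+1) = (0.024452, 0.037593)   from Y*(Ω₁)=(-0.067202, 0.298421), Y(Ω₂)=(0.102332, -0.104983)
  term(m=+2) = (0.013618, -0.030707)   from Y*(Ω₁)=(0.096172, 0.045628), Y(Ω₂)=(-0.008070, -0.315468)
  term(m=+3) = (-0.024444, 0.003926)   from Y*(Ω₁)=(-0.189399, 0.241789), Y(Ω₂)=(0.059141, 0.054769)
  term(m=+4) = (0.035561, 0.039263)   from Y*(Ω₁)=(0.093269, 0.114209), Y(Ω₂)=(0.358785, -0.018367)
  term(m=+5) = (-0.007322, 0.027730)   from Y*(Ω₁)=(-0.273110, 0.136442), Y(Ω₂)=(0.062047, -0.070535)
  term(m=+6) = (-0.074554, 0.024586)   from Y*(Ω₁)=(0.056271, 0.228145), Y(Ω₂)=(0.025607, 0.333102)
  term(m=+7) = (-0.098017, -0.078547)   from Y*(Ω₁)=(-0.283679, 0.005766), Y(Ω₂)=(0.339754, 0.283791)
  term(m=+8) = (-0.011366, 0.114579)   from Y*(Ω₁)=(-0.094164, 0.461742), Y(Ω₂)=(0.243058, -0.024951)
Accumulated sum (-0.311953, -0.000000); after 4π/(2l+1) scaling, (-0.230595, -0.000000) ⇒ P_8 = -0.230595

-0.230595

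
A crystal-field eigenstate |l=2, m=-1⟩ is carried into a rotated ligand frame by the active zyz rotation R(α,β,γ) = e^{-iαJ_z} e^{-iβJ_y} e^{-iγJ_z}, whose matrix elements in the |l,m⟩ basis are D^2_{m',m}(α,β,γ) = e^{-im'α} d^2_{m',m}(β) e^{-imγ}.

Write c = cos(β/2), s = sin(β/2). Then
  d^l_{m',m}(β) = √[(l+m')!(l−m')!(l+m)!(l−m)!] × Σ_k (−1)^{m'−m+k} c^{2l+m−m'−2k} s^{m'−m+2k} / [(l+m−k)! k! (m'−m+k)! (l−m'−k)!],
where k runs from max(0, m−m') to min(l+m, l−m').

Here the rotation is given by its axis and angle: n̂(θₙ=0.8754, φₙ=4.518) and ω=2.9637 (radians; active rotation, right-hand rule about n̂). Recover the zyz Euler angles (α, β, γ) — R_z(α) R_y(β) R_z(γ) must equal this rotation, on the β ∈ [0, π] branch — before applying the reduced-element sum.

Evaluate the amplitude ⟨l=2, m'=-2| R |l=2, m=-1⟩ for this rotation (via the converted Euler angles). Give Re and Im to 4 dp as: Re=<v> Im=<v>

Axis–angle → zyz. n̂ = (sinθₙcosφₙ, sinθₙsinφₙ, cosθₙ) = (-0.148314, -0.753339, +0.640690), ω = 2.9637.
R = I cosω + sinω [n̂]ₓ + (1−cosω) n̂n̂ᵀ gives
  R = [-0.940572, +0.108324, -0.321854; +0.335071, +0.141864, -0.931451; -0.055239, -0.983941, -0.169730]
β = atan2(√(R₁₃²+R₂₃²), R₃₃) = 1.741352; α = atan2(R₂₃, R₁₃) mod 2π = 4.379692; γ = atan2(R₃₂, −R₃₁) mod 2π = 4.768470
First d^2_{-2,-1}(β=1.7414), then the phase factors e^{-i(-2)α} and e^{-i(-1)γ}:
With c≡cos(β/2)=0.644310 and s≡sin(β/2)=0.764765, N=[1·24·1·6]^{1/2}=12.000000
k∈{1} keeps every argument non-negative
  k=1: (−1)^0·12.0000/(6)·0.6443^3·0.7648^1 = +0.409112
d^2_{-2,-1}(1.7414) = +0.409112
Attach z-rotation phases: D = e^{-i(-2)(4.3797)}·(+0.409112)·e^{-i(-1)(4.7685)} = +0.234136+0.335489i

Re=0.2341 Im=0.3355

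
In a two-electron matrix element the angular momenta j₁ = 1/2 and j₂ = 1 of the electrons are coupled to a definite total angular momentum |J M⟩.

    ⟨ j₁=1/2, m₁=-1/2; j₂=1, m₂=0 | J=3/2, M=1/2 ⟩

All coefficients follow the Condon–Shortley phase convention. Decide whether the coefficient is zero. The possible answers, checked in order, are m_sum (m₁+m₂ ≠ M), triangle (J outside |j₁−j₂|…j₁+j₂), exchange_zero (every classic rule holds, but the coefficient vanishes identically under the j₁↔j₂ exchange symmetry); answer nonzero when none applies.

m_sum

m-sum: m₁+m₂ = -1/2+0 = -1/2, M = 1/2  ✗ ⇒ coefficient is 0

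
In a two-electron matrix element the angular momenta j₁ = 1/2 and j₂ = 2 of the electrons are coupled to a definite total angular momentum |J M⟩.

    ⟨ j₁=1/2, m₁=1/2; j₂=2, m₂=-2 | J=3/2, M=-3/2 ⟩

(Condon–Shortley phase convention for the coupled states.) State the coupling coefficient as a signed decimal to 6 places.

+√(4/5) ≈ +0.894427

√[4·1!0!3!/5! · 1!0!0!4!0!3!] = √(144/5)
  +(−1)^0/∏(0,1,0,0,0,3)! = 1/6  (running 1/6)
⟨..|..⟩ = √(144/5)·(1/6) = +0.894427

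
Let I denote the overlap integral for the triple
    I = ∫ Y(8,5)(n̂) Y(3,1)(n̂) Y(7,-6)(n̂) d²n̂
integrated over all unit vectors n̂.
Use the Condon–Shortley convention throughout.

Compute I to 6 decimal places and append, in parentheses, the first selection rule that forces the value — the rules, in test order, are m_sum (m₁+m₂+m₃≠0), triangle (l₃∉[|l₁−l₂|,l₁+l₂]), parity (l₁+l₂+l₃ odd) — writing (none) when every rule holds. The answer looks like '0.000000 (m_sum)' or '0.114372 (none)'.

0.166985 (none)

m-sum 0 ✓  L=18 even ✓  5≤7≤11 ✓
Π(2lᵢ+1) = 17×7×15 = 1785
triangle coeff Δ(8,3,7) = 1/5290740
Σ_t [1,3]: t=1:−1/7257600 t=2:+1/2073600 t=3:−1/7257600 = 1/4838400
(3j)²=252/20995 [(8 3 7; 0 0 0)], sign=-1
Σ_t [2,3]: t=2:+1/319334400 t=3:−1/2874009600 = 1/359251200
(3j)²=1664/101745 [(8 3 7; 5 1 -6)], sign=-1
⇒ 4πI² = 10752/30685
I = (+1)√(10752/30685/(4π)) = 0.16698468
No selection rule forces the value: the integral is nonzero (none).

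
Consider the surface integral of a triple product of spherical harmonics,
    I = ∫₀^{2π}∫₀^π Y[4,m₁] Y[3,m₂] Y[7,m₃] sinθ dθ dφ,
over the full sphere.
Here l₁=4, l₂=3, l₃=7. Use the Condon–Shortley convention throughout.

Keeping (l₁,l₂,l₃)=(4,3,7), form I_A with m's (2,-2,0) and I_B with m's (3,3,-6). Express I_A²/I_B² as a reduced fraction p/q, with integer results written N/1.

l's match ⇒ only the (l;m) 3-j factors differ between A and B.
A: triangle coeff Δ(4,3,7) = 1/45045; Σ_t [0,0]: t=0:+1/172800 = 1/172800; (3j)²=7/2145 [(4 3 7; 2 -2 0)], sign=-1
B: triangle coeff Δ(4,3,7) = 1/45045; Σ_t [0,0]: t=0:+1/3628800 = 1/3628800; (3j)²=4/105 [(4 3 7; 3 3 -6)], sign=-1
I_A²/I_B² = (7/2145)/(4/105) = 49/572

49/572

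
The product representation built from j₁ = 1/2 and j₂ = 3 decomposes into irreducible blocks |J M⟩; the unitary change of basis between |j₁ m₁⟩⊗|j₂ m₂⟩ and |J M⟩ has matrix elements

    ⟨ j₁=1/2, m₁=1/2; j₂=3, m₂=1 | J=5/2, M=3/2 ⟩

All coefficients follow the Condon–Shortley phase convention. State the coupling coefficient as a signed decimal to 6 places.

j₁+j₂−J=1  J+j₁−j₂=0  J−j₁+j₂=5  j₁+j₂+J+1=7
(j₁±m₁, j₂±m₂, J±M) = (1,0,4,2,4,1)
P² = 1152/7
sum k=0..0:
  [0] +1/24 = 1/24
S = 1/24
C² = P²·S² = 2/7 ; C = +0.534522

+√(2/7) = +0.534522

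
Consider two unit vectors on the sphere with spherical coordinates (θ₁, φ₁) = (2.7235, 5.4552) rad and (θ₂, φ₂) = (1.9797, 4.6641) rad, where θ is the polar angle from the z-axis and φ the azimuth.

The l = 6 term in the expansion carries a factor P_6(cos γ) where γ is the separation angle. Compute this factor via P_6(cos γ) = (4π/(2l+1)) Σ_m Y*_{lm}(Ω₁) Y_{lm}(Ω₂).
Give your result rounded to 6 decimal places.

0.106674

Term-by-term m-sum for l=6 (normalisation 4π/13 = 0.966644):
  [-6]  conj(Y_{6,-6})(Ω₁) = (0.000547, 0.002094) ; Y_{6,-6}(Ω₂) = (-0.276269, -0.082362) ; Δ = (0.000021, -0.000624)
  [-5]  conj(Y_{6,-5})(Ω₁) = (0.009141, -0.014184) ; Y_{6,-5}(Ω₂) = (0.103471, -0.420190) ; Δ = (-0.005014, -0.005309)
  [-4]  conj(Y_{6,-4})(Ω₁) = (-0.078227, 0.013456) ; Y_{6,-4}(Ω₂) = (0.183405, 0.035873) ; Δ = (-0.014830, -0.000338)
  [-3]  conj(Y_{6,-3})(Ω₁) = (0.195089, 0.150672) ; Y_{6,-3}(Ω₂) = (0.036422, -0.249656) ; Δ = (0.044722, -0.043217)
  [-2]  conj(Y_{6,-2})(Ω₁) = (-0.041035, -0.480610) ; Y_{6,-2}(Ω₂) = (0.278622, 0.026993) ; Δ = (0.001540, -0.135016)
  [-1]  conj(Y_{6,-1})(Ω₁) = (-0.306258, 0.333521) ; Y_{6,-1}(Ω₂) = (0.007850, -0.162445) ; Δ = (0.051775, 0.052368)
  [+0]  conj(Y_{6,0})(Ω₁) = (-0.156212, -0.000000) ; Y_{6,0}(Ω₂) = (0.294929, 0.000000) ; Δ = (-0.046071, -0.000000)
  [+1]  conj(Y_{6,1})(Ω₁) = (0.306258, 0.333521) ; Y_{6,1}(Ω₂) = (-0.007850, -0.162445) ; Δ = (0.051775, -0.052368)
  [+2]  conj(Y_{6,2})(Ω₁) = (-0.041035, 0.480610) ; Y_{6,2}(Ω₂) = (0.278622, -0.026993) ; Δ = (0.001540, 0.135016)
  [+3]  conj(Y_{6,3})(Ω₁) = (-0.195089, 0.150672) ; Y_{6,3}(Ω₂) = (-0.036422, -0.249656) ; Δ = (0.044722, 0.043217)
  [+4]  conj(Y_{6,4})(Ω₁) = (-0.078227, -0.013456) ; Y_{6,4}(Ω₂) = (0.183405, -0.035873) ; Δ = (-0.014830, 0.000338)
  [+5]  conj(Y_{6,5})(Ω₁) = (-0.009141, -0.014184) ; Y_{6,5}(Ω₂) = (-0.103471, -0.420190) ; Δ = (-0.005014, 0.005309)
  [+6]  conj(Y_{6,6})(Ω₁) = (0.000547, -0.002094) ; Y_{6,6}(Ω₂) = (-0.276269, 0.082362) ; Δ = (0.000021, 0.000624)
Total Σ_m = (0.110355, -0.000000). Multiply by 0.966644: (0.106674, -0.000000). P_6(cos γ) = 0.106674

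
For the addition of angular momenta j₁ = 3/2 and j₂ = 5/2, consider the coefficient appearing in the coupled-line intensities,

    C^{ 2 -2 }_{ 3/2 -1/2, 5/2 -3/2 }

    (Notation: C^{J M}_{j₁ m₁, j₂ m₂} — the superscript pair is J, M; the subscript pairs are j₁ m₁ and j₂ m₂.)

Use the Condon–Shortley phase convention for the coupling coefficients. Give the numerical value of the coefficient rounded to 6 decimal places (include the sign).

√[5·2!1!3!/7! · 1!2!1!4!0!4!] = √(96/7)
  +(−1)^1/∏(1,1,1,0,0,3)! = -1/6  (running -1/6)
⟨..|..⟩ = √(96/7)·(-1/6) = -0.617213

-0.617213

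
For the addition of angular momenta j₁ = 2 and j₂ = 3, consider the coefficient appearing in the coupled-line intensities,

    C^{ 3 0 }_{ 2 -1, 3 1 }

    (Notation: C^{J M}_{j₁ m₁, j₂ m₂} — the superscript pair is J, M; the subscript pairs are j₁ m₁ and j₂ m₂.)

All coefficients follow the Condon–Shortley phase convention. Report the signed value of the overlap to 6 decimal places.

triangle: 2!×2!×4!/9! = 96/362880
(j±m)!: 1!×3!×4!×2!×3!×3! = 10368
prefactor² = (2J+1)×Δ×N² = 96/5
  k=1: −1/(1!×1!×2!×3!×0!×1!) = -1/12
  k=2: +1/(2!×0!×1!×2!×1!×2!) = 1/8
Σ = 1/24  ⇒  CG² = 96/5×(1/24)² = 1/30
CG = +√(1/30) = +0.182574

+√(1/30) = +0.182574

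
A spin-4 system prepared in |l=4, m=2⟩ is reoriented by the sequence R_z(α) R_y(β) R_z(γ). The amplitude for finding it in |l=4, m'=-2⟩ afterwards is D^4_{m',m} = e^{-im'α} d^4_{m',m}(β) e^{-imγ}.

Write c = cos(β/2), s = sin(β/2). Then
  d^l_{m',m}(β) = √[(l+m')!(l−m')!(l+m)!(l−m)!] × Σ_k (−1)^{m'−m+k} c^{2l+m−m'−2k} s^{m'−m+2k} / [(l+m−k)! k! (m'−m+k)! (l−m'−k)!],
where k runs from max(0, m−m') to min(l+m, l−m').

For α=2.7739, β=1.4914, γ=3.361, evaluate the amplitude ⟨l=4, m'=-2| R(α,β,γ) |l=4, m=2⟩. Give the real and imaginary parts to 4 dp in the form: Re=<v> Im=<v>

Re=0.1309 Im=-0.3126

Split into d^4_{-2,2}(β=1.4914) × two z-phases.
c=cos(1.491400/2)=0.734613, s=sin(1.491400/2)=0.678486; N=√[2·720·720·2]=1440.000000
Admissible k: 4..6 (factorial args all ≥0)
  k=4: (−1)^0·1440.0000/(96)·0.7346^4·0.6785^4 = +0.925742
  k=5: (−1)^1·1440.0000/(120)·0.7346^2·0.6785^6 = -0.631749
  k=6: (−1)^2·1440.0000/(1440)·0.7346^0·0.6785^8 = +0.044908
d^4_{-2,2}(1.4914) = +0.925742 -0.631749 +0.044908 = +0.338901
Phases: e^{-i·(-2)·2.7739}=+0.741572-0.670873i, e^{-i·(2)·3.3610}=+0.905256-0.424867i ⇒ D=+0.130911-0.312596i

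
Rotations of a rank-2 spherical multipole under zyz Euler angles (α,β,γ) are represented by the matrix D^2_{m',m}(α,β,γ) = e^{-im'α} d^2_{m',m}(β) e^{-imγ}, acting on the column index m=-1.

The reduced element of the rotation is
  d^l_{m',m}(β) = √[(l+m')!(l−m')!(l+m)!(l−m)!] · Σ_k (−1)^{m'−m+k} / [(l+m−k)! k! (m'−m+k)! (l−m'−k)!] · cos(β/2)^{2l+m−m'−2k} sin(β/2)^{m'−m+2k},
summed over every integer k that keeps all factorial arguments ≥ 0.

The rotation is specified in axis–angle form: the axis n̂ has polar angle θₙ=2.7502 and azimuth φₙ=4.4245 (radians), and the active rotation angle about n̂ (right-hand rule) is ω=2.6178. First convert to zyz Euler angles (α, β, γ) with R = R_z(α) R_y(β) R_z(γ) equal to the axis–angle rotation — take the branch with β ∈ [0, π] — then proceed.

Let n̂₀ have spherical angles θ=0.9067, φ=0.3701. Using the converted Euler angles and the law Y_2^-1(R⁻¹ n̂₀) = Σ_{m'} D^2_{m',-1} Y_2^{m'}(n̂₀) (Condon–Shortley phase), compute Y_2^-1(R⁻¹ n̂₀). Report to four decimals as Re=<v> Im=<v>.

Axis–angle → zyz. n̂ = (sinθₙcosφₙ, sinθₙsinφₙ, cosθₙ) = (-0.108312, -0.365777, -0.924379), ω = 2.6178.
R = I cosω + sinω [n̂]ₓ + (1−cosω) n̂n̂ᵀ gives
  R = [-0.844038, +0.536269, +0.003870; -0.388420, -0.616281, +0.685075; +0.369769, +0.576726, +0.728463]
β = atan2(√(R₁₃²+R₂₃²), R₃₃) = 0.754721; α = atan2(R₂₃, R₁₃) mod 2π = 1.565148; γ = atan2(R₃₂, −R₃₁) mod 2π = 2.140926
Need the full column D^2_{m',-1} for m'=−2..2 at α=1.5651, β=0.7547, γ=2.1409.
cos(β/2)=0.929640, sin(β/2)=0.368468
d^2_{-2,-1}: single k=1 term ⇒ +0.592072;  D = +0.313915-0.502003i
d^2_{-1,-1}: k∈[0..1] ⇒ +0.746896 -0.352007 = +0.394889;  D = -0.333628-0.211257i
d^2_{0,-1}: k∈[0..1] ⇒ -0.725138 +0.113917 = -0.611220;  D = +0.329901-0.514544i
d^2_{1,-1}: k∈[0..1] ⇒ +0.352007 -0.018433 = +0.333574;  D = +0.279791+0.181627i
d^2_{2,-1}: single k=0 term ⇒ -0.093013;  D = -0.051084+0.077729i
Y_2^{m'}(θ=0.9067,φ=0.3701) and Σ D·Y over m':
  (+0.3139-0.5020i)·(+0.1769-0.1616i)  (-0.3336-0.2113i)·(+0.3496-0.1356i)  (+0.3299-0.5145i)·(+0.0440+0.0000i)  (+0.2798+0.1816i)·(-0.3496-0.1356i)  (-0.0511+0.0777i)·(+0.1769+0.1616i)
Y_2^-1(R⁻¹ n̂) = -0.251096-0.286705i

Re=-0.2511 Im=-0.2867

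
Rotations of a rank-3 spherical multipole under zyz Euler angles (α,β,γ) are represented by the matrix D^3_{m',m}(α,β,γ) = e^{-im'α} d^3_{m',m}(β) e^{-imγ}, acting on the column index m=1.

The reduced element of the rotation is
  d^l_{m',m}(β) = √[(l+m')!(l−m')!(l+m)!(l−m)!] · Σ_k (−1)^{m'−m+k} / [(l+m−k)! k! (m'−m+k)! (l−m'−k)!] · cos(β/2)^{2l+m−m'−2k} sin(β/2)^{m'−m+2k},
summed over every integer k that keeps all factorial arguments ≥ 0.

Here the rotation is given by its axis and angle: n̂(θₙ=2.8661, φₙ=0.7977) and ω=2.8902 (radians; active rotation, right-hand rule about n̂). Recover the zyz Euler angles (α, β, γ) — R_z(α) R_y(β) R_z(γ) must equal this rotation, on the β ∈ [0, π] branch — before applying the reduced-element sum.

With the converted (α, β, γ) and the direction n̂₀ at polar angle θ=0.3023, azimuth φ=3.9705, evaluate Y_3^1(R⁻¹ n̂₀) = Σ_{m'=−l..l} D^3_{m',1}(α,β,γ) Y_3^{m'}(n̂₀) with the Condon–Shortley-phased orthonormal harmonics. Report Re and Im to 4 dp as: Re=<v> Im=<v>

Re=0.2065 Im=0.2076

Axis–angle → zyz. n̂ = (sinθₙcosφₙ, sinθₙsinφₙ, cosθₙ) = (+0.189967, +0.194700, -0.962291), ω = 2.8902.
R = I cosω + sinω [n̂]ₓ + (1−cosω) n̂n̂ᵀ gives
  R = [-0.897526, +0.312183, -0.311429; -0.166562, -0.893943, -0.416081; -0.408294, -0.321571, +0.854335]
β = atan2(√(R₁₃²+R₂₃²), R₃₃) = 0.546526; α = atan2(R₂₃, R₁₃) mod 2π = 4.069860; γ = atan2(R₃₂, −R₃₁) mod 2π = 5.616052
Need the full column D^3_{m',1} for m'=−3..3 at α=4.0699, β=0.5465, γ=5.6161.
cos(β/2)=0.962895, sin(β/2)=0.269875
d^3_{-3,1}: single k=4 term ⇒ +0.019048;  D = +0.018138+0.005817i
d^3_{-2,1}: k∈[3..4] ⇒ +0.110983 -0.004359 = +0.106624;  D = -0.086907+0.061772i
d^3_{-1,1}: k∈[2..4] ⇒ +0.375658 -0.039346 +0.000386 = +0.336699;  D = +0.008283-0.336597i
d^3_{0,1}: k∈[1..3] ⇒ +0.773836 -0.182363 +0.004775 = +0.596248;  D = +0.468411+0.368920i
d^3_{1,1}: k∈[0..2] ⇒ +0.797030 -0.500878 +0.029509 = +0.325662;  D = -0.314621+0.084078i
d^3_{2,1}: k∈[0..1] ⇒ -0.706412 +0.110983 = -0.595429;  D = -0.221628+0.552646i
d^3_{3,1}: single k=0 term ⇒ +0.242486;  D = +0.126097+0.207121i
Y_3^{m'}(θ=0.3023,φ=3.9705) and Σ D·Y over m':
  (+0.0181+0.0058i)·(+0.0087+0.0067i)  (-0.0869+0.0618i)·(-0.0075-0.0861i)  (+0.0083-0.3366i)·(-0.2312+0.2523i)  (+0.4684+0.3689i)·(+0.5546+0.0000i)  (-0.3146+0.0841i)·(+0.2312+0.2523i)  (-0.2216+0.5526i)·(-0.0075+0.0861i)  (+0.1261+0.2071i)·(-0.0087+0.0067i)
Y_3^1(R⁻¹ n̂) = +0.206493+0.207588i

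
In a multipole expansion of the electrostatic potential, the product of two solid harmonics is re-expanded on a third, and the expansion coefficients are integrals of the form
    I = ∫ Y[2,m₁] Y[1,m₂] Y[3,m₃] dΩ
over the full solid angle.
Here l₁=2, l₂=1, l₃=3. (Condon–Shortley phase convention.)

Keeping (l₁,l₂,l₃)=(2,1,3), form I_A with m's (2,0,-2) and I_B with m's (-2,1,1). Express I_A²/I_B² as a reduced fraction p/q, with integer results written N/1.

5/1

Shared (l₁,l₂,l₃)=(2,1,3): N and (l;000)² cancel in I_A²/I_B².
A: Δ = 0!·4!·2!/7! = 1/105; Racah Σ t=0..0: t=0:+1/24 = 1/24; ⇒ 3j(2 1 3; 2 0 -2)² = 1/21, sgn -1
B: Δ = 0!·4!·2!/7! = 1/105; Racah Σ t=0..0: t=0:+1/48 = 1/48; ⇒ 3j(2 1 3; -2 1 1)² = 1/105, sgn +1
I_A²/I_B² = (1/21)/(1/105) = 5/1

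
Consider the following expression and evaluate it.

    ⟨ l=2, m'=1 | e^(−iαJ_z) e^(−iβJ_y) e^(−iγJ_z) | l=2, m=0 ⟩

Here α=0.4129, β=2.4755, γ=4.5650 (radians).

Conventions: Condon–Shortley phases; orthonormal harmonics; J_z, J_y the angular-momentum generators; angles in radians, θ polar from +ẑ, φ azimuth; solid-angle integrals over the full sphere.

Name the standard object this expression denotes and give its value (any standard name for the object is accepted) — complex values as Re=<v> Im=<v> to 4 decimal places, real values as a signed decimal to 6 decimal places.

Wigner D-matrix element, Re=0.5450 Im=-0.2388

This is a Wigner D-matrix element — the rotation-matrix element ⟨l m'| R(α,β,γ) |l m⟩ in the angular-momentum basis.
D^2_{1,0}(0.4129,2.4755,4.5650) = e^{-i·1·0.4129}·d^2_{1,0}(2.4755)·e^{-i·0·4.5650}. Compute d first:
c=cos(2.475500/2)=0.326923, s=sin(2.475500/2)=0.945051; N=√[6·1·2·2]=4.898979
Admissible k: 0..1 (factorial args all ≥0)
  k=0: (−1)^1·4.8990/(2)·0.3269^3·0.9451^1 = -0.080885
  k=1: (−1)^2·4.8990/(2)·0.3269^1·0.9451^3 = +0.675907
d^2_{1,0}(2.4755) = -0.080885 +0.675907 = +0.595022
Phases: e^{-i·(1)·0.4129}=+0.915961-0.401267i, e^{-i·(0)·4.5650}=+1.000000+0.000000i ⇒ D=+0.545017-0.238763i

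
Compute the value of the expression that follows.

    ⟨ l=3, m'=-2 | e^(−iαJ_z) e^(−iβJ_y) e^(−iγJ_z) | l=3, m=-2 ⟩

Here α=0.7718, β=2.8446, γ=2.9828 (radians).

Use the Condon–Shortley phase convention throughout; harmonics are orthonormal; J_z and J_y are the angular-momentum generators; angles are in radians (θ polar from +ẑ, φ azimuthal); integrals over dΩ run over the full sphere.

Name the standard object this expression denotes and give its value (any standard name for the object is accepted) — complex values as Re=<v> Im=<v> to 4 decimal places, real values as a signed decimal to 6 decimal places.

This is a Wigner D-matrix element — the rotation-matrix element ⟨l m'| R(α,β,γ) |l m⟩ in the angular-momentum basis.
First d^3_{-2,-2}(β=2.8446), then the phase factors e^{-i(-2)α} and e^{-i(-2)γ}:
c=cos(2.844600/2)=0.147951, s=sin(2.844600/2)=0.988995; N=√[1·120·1·120]=120.000000
The bounds max(0,m−m')=0 and min(l+m,l−m')=1 give 2 terms
  k=0: (−1)^0·120.0000/(120)·0.1480^6·0.9890^0 = +0.000010
  k=1: (−1)^1·120.0000/(24)·0.1480^4·0.9890^2 = -0.002343
d^3_{-2,-2}(2.8446) = +0.000010 -0.002343 = -0.002333
Attach z-rotation phases: D = e^{-i(-2)(0.7718)}·(-0.002333)·e^{-i(-2)(2.9828)} = -0.000788-0.002196i

Wigner D-matrix element, Re=-0.0008 Im=-0.0022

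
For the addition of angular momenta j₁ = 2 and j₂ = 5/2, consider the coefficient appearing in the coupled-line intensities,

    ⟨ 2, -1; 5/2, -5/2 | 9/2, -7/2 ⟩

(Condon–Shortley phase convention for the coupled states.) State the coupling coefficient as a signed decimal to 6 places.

triangle: 0!·4!·5!/10! = 2880/3628800
(j±m)!: 1!·3!·0!·5!·1!·8! = 29030400
prefactor² = (2J+1)·Δ·N² = 230400
  k=0: +1/(0!·0!·3!·0!·1!·5!) = 1/720
Σ = 1/720  ⇒  CG² = 230400·(1/720)² = 4/9
CG = +√(4/9) = +0.666667

+0.666667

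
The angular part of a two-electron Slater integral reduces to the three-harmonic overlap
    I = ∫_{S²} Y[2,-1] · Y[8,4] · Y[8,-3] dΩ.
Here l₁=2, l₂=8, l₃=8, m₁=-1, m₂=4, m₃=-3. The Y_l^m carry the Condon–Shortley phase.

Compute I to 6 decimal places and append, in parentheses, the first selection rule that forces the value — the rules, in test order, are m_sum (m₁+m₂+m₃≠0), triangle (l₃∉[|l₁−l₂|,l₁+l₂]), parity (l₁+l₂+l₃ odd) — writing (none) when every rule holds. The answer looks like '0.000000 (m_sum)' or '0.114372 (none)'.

Checks pass: Σm=0; 18 even; l₃=8∈[6,10].
(2·2+1)(2·8+1)(2·8+1) = 1445
Δ: 2! 2! 14! / 19! → 1/348840
sum: t=0:+1/116121600 t=1:−1/25401600 t=2:+1/116121600 = -1/45158400
3j²(2 8 8; 0 0 0) = Δ·Π!·Σ² = 24/1615  (sign -1)
sum: t=1:−1/479001600 t=2:+1/174182400 = 1/273715200
3j²(2 8 8; -1 4 -3) = Δ·Π!·Σ² = 49/3876  (sign -1)
combine: 4πI² = 1445·24/1615·49/3876 = 98/361
take √, sign +1: I = 0.14697873
No selection rule forces the value: the integral is nonzero (none).

0.146979 (none)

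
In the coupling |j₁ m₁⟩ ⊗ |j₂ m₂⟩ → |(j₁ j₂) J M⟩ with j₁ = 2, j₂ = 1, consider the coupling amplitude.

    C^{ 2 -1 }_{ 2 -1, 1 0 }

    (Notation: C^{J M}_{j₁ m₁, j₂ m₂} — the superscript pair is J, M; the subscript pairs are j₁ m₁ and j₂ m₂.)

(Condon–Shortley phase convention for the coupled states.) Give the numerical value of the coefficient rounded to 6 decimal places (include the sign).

j₁+j₂−J=1  J+j₁−j₂=3  J−j₁+j₂=1  j₁+j₂+J+1=6
(j₁±m₁, j₂±m₂, J±M) = (1,3,1,1,1,3)
P² = 3/2
sum k=0..1:
  [0] +1/6 = 1/6
  [1] −1/2 = -1/2
S = -1/3
C² = P²·S² = 1/6 ; C = -0.408248

-0.408248  (= −√(1/6))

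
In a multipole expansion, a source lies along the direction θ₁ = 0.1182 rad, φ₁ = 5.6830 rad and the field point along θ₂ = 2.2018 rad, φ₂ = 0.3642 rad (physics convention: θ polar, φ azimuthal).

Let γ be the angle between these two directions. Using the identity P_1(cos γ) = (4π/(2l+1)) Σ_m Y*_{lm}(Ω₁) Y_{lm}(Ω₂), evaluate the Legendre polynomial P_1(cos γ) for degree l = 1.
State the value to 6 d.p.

-0.531573

Expand P_1 via completeness: Σ_{m} conj(Y_{1,m}) at Ω₁ times Y_{1,m} at Ω₂ —
  m=-1: (0.033622, -0.023011) × (0.260667, -0.099368) = (0.006478, -0.009339)  (running Σ = (0.006478, -0.009339))
  m=0: (0.485193, -0.000000) × (-0.288254, 0.000000) = (-0.139859, 0.000000)  (running Σ = (-0.133381, -0.009339))
  m=1: (-0.033622, -0.023011) × (-0.260667, -0.099368) = (0.006478, 0.009339)  (running Σ = (-0.126904, 0.000000))
Accumulated sum (-0.126904, 0.000000); after 4π/(2l+1) scaling, (-0.531573, 0.000000) ⇒ P_1 = -0.531573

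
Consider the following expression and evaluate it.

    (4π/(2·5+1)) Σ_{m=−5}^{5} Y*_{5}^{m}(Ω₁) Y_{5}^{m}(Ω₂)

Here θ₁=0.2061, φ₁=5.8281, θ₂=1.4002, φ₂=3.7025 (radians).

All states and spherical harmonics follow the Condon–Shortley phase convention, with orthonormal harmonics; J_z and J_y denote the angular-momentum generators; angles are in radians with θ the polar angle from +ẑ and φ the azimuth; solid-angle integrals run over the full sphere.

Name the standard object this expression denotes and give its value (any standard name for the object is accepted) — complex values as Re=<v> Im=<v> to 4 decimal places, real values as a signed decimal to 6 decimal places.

This sum is the spherical-harmonic addition theorem: it equals the Legendre polynomial P_l(cos γ) of the angle γ between the two directions.
Expand P_5 via completeness: Σ_{m} conj(Y_{5,m}) at Ω₁ times Y_{5,m} at Ω₂ —
  m=-5: Y*=-0.00011 - 0.00013j  Y=0.40713 + 0.14267j  product -0.00003 - 0.00007j
  m=-4: Y*=-0.00062 - 0.00244j  Y=-0.14646 - 0.18380j  product -0.00036 + 0.00047j
  m=-3: Y*=0.00461 - 0.02213j  Y=-0.02739 - 0.24368j  product -0.00552 - 0.00052j
  m=-2: Y*=0.07990 - 0.10282j  Y=-0.11080 + 0.22997j  product 0.01479 + 0.02977j
  m=-1: Y*=0.40412 - 0.19775j  Y=-0.16409 + 0.10308j  product -0.04593 + 0.07411j
  m=+0: Y*=0.65998 + 0.00000j  Y=0.25880 + 0.00000j  product 0.17080 + 0.00000j
  m=+1: Y*=-0.40412 - 0.19775j  Y=0.16409 + 0.10308j  product -0.04593 - 0.07411j
  m=+2: Y*=0.07990 + 0.10282j  Y=-0.11080 - 0.22997j  product 0.01479 - 0.02977j
  m=+3: Y*=-0.00461 - 0.02213j  Y=0.02739 - 0.24368j  product -0.00552 + 0.00052j
  m=+4: Y*=-0.00062 + 0.00244j  Y=-0.14646 + 0.18380j  product -0.00036 - 0.00047j
  m=+5: Y*=0.00011 - 0.00013j  Y=-0.40713 + 0.14267j  product -0.00003 + 0.00007j
Accumulated sum 0.09674 + 0.00000j; after 4π/(2l+1) scaling, 0.11051 + 0.00000j ⇒ P_5 = 0.110510

Legendre polynomial (addition theorem), +0.110510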